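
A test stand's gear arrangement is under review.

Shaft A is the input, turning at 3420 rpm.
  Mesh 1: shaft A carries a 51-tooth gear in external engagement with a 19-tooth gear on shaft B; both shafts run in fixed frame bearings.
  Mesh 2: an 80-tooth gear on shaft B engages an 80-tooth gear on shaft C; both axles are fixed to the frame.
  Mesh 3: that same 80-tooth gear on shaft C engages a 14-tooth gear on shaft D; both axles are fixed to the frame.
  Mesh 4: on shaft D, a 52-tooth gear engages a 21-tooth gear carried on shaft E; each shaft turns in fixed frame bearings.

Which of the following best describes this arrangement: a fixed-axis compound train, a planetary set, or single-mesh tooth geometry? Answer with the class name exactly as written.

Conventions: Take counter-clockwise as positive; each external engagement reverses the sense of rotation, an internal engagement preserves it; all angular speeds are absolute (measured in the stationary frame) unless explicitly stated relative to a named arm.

class = fixed-axis compound train [4 meshes; 4 ratios multiply, 4 sense flips]
classification: fixed-axis compound train

fixed-axis compound train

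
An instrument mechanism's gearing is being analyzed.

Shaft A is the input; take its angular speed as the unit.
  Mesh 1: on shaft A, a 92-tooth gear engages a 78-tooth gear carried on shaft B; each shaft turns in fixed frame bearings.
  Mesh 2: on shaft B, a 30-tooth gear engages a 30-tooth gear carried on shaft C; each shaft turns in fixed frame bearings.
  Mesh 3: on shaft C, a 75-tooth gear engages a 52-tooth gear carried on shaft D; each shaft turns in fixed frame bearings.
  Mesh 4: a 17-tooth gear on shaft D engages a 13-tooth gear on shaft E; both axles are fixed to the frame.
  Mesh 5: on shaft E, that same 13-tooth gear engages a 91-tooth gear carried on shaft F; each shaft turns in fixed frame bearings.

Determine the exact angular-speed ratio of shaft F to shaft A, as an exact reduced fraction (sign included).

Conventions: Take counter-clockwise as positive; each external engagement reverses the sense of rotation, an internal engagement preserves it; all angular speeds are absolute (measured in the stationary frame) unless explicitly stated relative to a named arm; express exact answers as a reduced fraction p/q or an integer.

-9775/30758

class = fixed-axis compound train [5 meshes; 5 ratios multiply, 5 sense flips]
mesh 1 [92T→78T]: running ratio 46/39, sense −
mesh 2 [30T→30T]: running ratio 46/39, sense +
mesh 3 [75T→52T]: running ratio 575/338, sense −
mesh 4 [17T→13T]: running ratio 9775/4394, sense +
mesh 5 [13T→91T]: running ratio 9775/30758, sense −
ω_out/ω_in = -9775/30758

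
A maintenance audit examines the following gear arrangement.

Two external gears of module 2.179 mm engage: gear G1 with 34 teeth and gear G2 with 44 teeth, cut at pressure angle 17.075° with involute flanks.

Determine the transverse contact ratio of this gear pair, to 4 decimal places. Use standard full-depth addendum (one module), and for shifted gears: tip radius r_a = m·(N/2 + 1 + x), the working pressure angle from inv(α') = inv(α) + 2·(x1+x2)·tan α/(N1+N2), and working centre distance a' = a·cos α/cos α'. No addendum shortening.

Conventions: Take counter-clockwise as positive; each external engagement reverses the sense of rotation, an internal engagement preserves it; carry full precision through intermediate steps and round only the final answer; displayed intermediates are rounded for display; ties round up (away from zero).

recognized (one external pair, fixed centres): single-mesh tooth geometry, m = 2.179, N1 = 34, N2 = 44
base radii: r_b1 = 35.410190, r_b2 = 45.824952
tip radii: r_a1 = 39.222000, r_a2 = 50.117000
no profile shift: α' = α, a' = a
action lengths: √(r_a1²−r_b1²) = 16.866646, √(r_a2²−r_b2²) = 20.292548
base pitch p_b = π·m·cos α = 6.543788
CR = (16.866646 + 20.292548 − 84.981000·sin 17.07500°)/6.543788 = 1.865402
contact ratio ≈ 1.8654

1.8654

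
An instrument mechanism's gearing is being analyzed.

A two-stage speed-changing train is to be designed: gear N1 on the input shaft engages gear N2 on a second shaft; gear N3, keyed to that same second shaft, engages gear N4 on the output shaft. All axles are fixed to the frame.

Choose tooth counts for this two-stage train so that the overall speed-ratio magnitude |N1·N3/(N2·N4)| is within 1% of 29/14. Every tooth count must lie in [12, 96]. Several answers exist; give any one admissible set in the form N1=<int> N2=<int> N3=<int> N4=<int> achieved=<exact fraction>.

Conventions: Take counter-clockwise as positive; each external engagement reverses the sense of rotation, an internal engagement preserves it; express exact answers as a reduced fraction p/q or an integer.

N1=12 N2=14 N3=29 N4=12 achieved=29/14

topology: fixed-axis compound train — 2 stages, target 29/14
target = 29/14 in lowest terms: an exact hit needs N1·N3 = k·29 and N2·N4 = k·14 for one integer k, every count in [12, 96]; additionally prefer no 1:1 stage (N1 ≠ N2, N3 ≠ N4)
k = 1…11: no 1:1-free in-range split of k·29 and k·14 into factor pairs; take k = 12
k = 12: N1·N3 = 348 = 12·29, N2·N4 = 168 = 14·12
achieved = 12·29/(14·12) = 29/14; |achieved − target| = 0 ≤ 29/1400 ✓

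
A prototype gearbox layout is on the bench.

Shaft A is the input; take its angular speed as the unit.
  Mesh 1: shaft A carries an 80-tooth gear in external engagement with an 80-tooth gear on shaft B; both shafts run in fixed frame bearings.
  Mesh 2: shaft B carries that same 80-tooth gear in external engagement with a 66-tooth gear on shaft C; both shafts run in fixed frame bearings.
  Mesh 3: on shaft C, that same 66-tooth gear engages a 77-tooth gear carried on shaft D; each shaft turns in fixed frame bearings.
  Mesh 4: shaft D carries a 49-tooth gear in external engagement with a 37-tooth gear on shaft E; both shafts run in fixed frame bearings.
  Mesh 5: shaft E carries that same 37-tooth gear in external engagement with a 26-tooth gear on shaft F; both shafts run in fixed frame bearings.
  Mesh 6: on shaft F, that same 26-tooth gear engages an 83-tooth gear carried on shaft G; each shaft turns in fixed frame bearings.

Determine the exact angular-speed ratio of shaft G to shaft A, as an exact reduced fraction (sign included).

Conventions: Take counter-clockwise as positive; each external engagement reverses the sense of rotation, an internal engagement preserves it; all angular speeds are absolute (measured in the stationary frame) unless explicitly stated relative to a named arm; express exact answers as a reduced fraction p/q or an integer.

560/913

class = fixed-axis compound train [6 meshes; 6 ratios multiply, 6 sense flips]
mesh 1 [80T→80T]: running ratio 1, sense −
mesh 2 [80T→66T]: running ratio 40/33, sense +
mesh 3 [66T→77T]: running ratio 80/77, sense −
mesh 4 [49T→37T]: running ratio 560/407, sense +
mesh 5 [37T→26T]: running ratio 280/143, sense −
mesh 6 [26T→83T]: running ratio 560/913, sense +
ω_out/ω_in = 560/913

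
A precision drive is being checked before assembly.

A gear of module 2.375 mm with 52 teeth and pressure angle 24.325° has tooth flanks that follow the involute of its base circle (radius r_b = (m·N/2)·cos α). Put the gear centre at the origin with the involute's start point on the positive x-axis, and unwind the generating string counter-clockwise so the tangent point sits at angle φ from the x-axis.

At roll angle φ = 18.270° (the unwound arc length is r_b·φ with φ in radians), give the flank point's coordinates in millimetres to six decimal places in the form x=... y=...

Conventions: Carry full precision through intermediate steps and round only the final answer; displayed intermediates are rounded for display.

x=59.056396 y=0.601958

recognized (one wheel, involute flank): single-mesh tooth geometry, m = 2.375, N = 52
pitch radius r_p = m·N/2 = 2.375·52/2 = 61.750000
base radius r_b = r_p·cos α = 61.750000·cos 24.325° = 56.268059
roll angle φ = 18.270° = 0.31887165 rad
x = r_b·(cos φ + φ·sin φ) = 59.056396
y = r_b·(sin φ − φ·cos φ) = 0.601958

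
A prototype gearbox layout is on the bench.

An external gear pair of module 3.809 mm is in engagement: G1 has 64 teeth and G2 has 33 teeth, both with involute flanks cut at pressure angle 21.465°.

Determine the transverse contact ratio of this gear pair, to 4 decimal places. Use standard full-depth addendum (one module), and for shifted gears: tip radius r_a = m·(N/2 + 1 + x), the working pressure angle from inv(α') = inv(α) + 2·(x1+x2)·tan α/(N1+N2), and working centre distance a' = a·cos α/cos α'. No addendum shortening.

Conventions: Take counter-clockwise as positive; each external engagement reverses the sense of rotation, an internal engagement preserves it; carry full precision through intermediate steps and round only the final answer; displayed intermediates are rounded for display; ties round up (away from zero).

1.6633

topology: single-mesh involute geometry — m = 3.809, 64T/33T pair
base radii: r_b1 = 113.434004, r_b2 = 58.489408
tip radii: r_a1 = 125.697000, r_a2 = 66.657500
no profile shift: α' = α, a' = a
action lengths: √(r_a1²−r_b1²) = 54.152216, √(r_a2²−r_b2²) = 31.972041
base pitch p_b = π·m·cos α = 11.136357
CR = (54.152216 + 31.972041 − 184.736500·sin 21.46500°)/11.136357 = 1.663301
contact ratio ≈ 1.6633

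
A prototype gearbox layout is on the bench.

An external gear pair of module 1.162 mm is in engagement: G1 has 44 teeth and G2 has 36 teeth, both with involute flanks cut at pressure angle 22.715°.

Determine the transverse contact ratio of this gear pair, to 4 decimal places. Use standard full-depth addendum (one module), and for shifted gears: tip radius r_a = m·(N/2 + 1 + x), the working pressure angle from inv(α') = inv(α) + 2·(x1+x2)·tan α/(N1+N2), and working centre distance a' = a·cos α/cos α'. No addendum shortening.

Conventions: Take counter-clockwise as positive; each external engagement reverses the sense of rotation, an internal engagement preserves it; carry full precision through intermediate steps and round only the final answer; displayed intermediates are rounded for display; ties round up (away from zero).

recognized (one external pair, fixed centres): single-mesh tooth geometry, m = 1.162, N1 = 44, N2 = 36
base radii: r_b1 = 23.581180, r_b2 = 19.293693
tip radii: r_a1 = 26.726000, r_a2 = 22.078000
no profile shift: α' = α, a' = a
action lengths: √(r_a1²−r_b1²) = 12.578037, √(r_a2²−r_b2²) = 10.732730
base pitch p_b = π·m·cos α = 3.367385
CR = (12.578037 + 10.732730 − 46.480000·sin 22.71500°)/3.367385 = 1.592521
contact ratio ≈ 1.5925

1.5925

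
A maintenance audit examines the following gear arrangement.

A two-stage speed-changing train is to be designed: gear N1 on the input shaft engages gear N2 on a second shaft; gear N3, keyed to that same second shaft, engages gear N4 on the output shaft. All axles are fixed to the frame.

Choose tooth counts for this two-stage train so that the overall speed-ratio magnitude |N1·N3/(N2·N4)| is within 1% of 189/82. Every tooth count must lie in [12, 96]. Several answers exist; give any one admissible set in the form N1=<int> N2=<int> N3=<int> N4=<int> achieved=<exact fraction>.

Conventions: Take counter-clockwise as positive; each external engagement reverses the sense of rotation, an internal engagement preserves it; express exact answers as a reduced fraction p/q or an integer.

N1=14 N2=12 N3=81 N4=41 achieved=189/82

design class (target 189/82): fixed-axis compound train
target = 189/82 in lowest terms: an exact hit needs N1·N3 = k·189 and N2·N4 = k·82 for one integer k, every count in [12, 96]; additionally prefer no 1:1 stage (N1 ≠ N2, N3 ≠ N4)
k = 1…5: no 1:1-free in-range split of k·189 and k·82 into factor pairs; take k = 6
k = 6: N1·N3 = 1134 = 14·81, N2·N4 = 492 = 12·41
achieved = 14·81/(12·41) = 189/82; |achieved − target| = 0 ≤ 189/8200 ✓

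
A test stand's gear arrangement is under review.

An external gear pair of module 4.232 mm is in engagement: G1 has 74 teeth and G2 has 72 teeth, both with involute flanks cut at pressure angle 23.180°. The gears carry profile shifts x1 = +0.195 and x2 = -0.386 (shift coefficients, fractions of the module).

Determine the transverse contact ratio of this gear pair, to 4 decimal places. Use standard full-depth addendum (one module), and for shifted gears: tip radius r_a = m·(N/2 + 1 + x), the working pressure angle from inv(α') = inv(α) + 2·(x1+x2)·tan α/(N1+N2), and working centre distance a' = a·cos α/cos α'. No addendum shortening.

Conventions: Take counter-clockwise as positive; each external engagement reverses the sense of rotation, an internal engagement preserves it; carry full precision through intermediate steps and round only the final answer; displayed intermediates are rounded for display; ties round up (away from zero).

single-mesh involute tooth geometry (74T engaging 72T at module 4.232)
base radii: r_b1 = 143.943411, r_b2 = 140.053049
tip radii: r_a1 = 161.641240, r_a2 = 154.950448
inv(α') = inv(23.180°) + 2·(+0.195-0.386)·tan α/(74+72) = 0.02249977  ⇒  α' = 22.82382°
a' = a·cos α / cos α' = 308.9360·cos 23.180°/cos 22.82382° = 308.121792
action lengths: √(r_a1²−r_b1²) = 73.540362, √(r_a2²−r_b2²) = 66.293173
base pitch p_b = π·m·cos α = 12.221934
CR = (73.540362 + 66.293173 − 308.121792·sin 22.82382°)/12.221934 = 1.662049
contact ratio ≈ 1.6620

1.6620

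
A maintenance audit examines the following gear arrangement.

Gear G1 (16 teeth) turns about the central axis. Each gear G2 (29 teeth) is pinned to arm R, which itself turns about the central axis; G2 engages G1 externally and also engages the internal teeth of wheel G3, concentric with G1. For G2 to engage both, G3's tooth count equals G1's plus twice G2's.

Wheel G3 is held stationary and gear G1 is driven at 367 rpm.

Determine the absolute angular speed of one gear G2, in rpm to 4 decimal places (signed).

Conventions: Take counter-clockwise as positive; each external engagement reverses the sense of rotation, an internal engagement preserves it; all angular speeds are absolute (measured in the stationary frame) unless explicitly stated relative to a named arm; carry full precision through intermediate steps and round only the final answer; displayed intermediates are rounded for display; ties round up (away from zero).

recognized (axles ride arm R): planetary set, 16/29/74 teeth
normalise by the input: solve with ω_sun = 1, then scale by 367 rpm
ring teeth: 16 + 2·29 = 74
16(ω_sun−ω_arm) = −74(ω_ring−ω_arm),  ω_ring = 0, ω_sun = 1
16(1−ω_arm) = −74(0−ω_arm)  ⇒  90·ω_arm = 16  ⇒  ω_arm = 8/45
sun–planet mesh: 16·(1−8/45) = −29·(ω_p−ω_arm)  ⇒  ω_p−ω_arm = -592/1305
ω_p = 8/45 − 592/1305 = -8/29
scale: ω_p = -8/29 × 367 rpm = -101.2414 rpm

-101.2414 rpm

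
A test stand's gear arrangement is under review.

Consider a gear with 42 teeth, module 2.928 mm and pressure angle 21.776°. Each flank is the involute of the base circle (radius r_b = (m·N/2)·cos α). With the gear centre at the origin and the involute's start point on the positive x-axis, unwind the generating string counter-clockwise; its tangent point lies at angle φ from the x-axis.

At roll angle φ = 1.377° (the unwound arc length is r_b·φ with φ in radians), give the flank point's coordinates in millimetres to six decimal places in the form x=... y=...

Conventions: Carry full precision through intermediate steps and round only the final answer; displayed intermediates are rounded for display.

x=57.116784 y=0.000264

class = single-mesh tooth geometry [base-circle involute, m = 2.928, 42T]
pitch radius r_p = m·N/2 = 2.928·42/2 = 61.488000
base radius r_b = r_p·cos α = 61.488000·cos 21.776° = 57.100296
roll angle φ = 1.377° = 0.02403318 rad
x = r_b·(cos φ + φ·sin φ) = 57.116784
y = r_b·(sin φ − φ·cos φ) = 0.000264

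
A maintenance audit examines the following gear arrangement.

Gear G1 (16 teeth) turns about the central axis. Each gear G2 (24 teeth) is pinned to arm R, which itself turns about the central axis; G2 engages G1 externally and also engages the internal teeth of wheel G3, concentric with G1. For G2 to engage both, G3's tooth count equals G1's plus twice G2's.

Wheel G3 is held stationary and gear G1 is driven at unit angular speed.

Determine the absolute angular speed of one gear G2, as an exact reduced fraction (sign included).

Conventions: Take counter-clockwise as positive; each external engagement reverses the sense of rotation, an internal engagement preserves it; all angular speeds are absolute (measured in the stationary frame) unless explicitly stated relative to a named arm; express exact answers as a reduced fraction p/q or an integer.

-1/3

topology: planetary set — G1 16T / G2 24T / G3 64T, arm = carrier (Willis)
ring teeth: 16 + 2·24 = 64
16(ω_sun−ω_arm) = −64(ω_ring−ω_arm),  ω_ring = 0, ω_sun = 1
16(1−ω_arm) = −64(0−ω_arm)  ⇒  80·ω_arm = 16  ⇒  ω_arm = 1/5
sun–planet mesh: 16·(1−1/5) = −24·(ω_p−ω_arm)  ⇒  ω_p−ω_arm = -8/15
ω_p = 1/5 − 8/15 = -1/3
exact speed ratio = -1/3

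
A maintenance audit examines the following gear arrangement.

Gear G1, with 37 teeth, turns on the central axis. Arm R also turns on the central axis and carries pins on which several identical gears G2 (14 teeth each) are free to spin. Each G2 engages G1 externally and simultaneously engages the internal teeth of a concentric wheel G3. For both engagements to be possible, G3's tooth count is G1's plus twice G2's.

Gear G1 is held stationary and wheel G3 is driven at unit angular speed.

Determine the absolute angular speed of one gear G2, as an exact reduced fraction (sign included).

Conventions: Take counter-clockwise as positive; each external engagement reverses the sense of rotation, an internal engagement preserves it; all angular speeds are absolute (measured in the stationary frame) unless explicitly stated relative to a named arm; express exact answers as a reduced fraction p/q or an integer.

topology: planetary set — G1 37T / G2 14T / G3 65T, arm = carrier (Willis)
ring teeth: 37 + 2·14 = 65
37(ω_sun−ω_arm) = −65(ω_ring−ω_arm),  ω_sun = 0, ω_ring = 1
37(0−ω_arm) = −65(1−ω_arm)  ⇒  102·ω_arm = 65  ⇒  ω_arm = 65/102
sun–planet mesh: 37·(0−65/102) = −14·(ω_p−ω_arm)  ⇒  ω_p−ω_arm = 2405/1428
ω_p = 65/102 + 2405/1428 = 65/28
exact speed ratio = 65/28

65/28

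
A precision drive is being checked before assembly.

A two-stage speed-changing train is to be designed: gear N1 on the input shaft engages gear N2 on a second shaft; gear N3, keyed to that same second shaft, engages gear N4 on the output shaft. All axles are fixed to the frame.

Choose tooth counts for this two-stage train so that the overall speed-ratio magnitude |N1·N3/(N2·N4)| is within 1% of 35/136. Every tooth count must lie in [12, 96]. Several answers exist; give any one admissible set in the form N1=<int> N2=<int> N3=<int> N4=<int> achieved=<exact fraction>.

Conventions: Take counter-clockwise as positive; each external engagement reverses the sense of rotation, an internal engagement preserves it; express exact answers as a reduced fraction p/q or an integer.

N1=14 N2=12 N3=15 N4=68 achieved=35/136

design class (target 35/136): fixed-axis compound train
target = 35/136 in lowest terms: an exact hit needs N1·N3 = k·35 and N2·N4 = k·136 for one integer k, every count in [12, 96]; additionally prefer no 1:1 stage (N1 ≠ N2, N3 ≠ N4)
k = 1…5: no 1:1-free in-range split of k·35 and k·136 into factor pairs; take k = 6
k = 6: N1·N3 = 210 = 14·15, N2·N4 = 816 = 12·68
achieved = 14·15/(12·68) = 35/136; |achieved − target| = 0 ≤ 7/2720 ✓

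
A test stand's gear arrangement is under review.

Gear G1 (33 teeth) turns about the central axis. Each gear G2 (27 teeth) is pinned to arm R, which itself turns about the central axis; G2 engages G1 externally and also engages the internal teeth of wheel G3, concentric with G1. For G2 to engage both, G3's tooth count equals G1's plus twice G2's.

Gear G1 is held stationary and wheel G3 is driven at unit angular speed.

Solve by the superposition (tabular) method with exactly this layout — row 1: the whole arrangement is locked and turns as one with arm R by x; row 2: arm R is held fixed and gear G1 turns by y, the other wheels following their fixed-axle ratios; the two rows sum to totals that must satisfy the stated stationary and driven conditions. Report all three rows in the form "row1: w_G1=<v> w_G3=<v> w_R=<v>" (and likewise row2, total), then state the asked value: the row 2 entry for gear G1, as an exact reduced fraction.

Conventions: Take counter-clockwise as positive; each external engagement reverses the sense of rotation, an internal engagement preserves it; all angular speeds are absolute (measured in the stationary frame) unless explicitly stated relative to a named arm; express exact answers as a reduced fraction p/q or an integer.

row1: w_G1=29/40 w_G3=29/40 w_R=29/40
row2: w_G1=-29/40 w_G3=11/40 w_R=0
total: w_G1=0 w_G3=1 w_R=29/40
asked value: -29/40

recognized (axles ride arm R): planetary set, 33/27/87 teeth
row 1: whole set turns with the arm by x
row 2: sun turns y, ring = −(33/87)·y, arm 0
boundary: total ω_sun = x + y = 0 and total ω_ring = x − (33/87)·y = 1  ⇒  y = -29/40, x = 29/40
row 2 ring = −(33/87)·(-29/40) = 11/40
totals (row 1 + row 2): sun 29/40 + (-29/40) = 0, ring 29/40 + 11/40 = 1, arm 29/40 + 0 = 29/40
asked cell (row2, sun) = -29/40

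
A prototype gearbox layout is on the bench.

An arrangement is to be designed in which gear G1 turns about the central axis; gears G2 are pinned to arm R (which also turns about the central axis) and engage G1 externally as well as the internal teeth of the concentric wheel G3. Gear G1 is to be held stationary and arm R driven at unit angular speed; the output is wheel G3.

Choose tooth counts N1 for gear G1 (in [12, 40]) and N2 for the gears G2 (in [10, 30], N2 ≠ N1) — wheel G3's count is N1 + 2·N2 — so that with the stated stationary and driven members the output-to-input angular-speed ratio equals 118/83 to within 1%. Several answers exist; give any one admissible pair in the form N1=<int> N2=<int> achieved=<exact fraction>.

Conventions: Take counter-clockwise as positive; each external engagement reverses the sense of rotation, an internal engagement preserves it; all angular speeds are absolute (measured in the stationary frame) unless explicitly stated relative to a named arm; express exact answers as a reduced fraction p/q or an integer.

N1=35 N2=24 achieved=118/83

design class (target 118/83): planetary set
Willis with ω_sun = 0: ω_ring/ω_arm = (N1+N3)/N3; set equal to 118/83  ⇒  N3/N1 = 1/(118/83 − 1) = 83/35
N3 = N1 + 2·N2  ⇒  N2/N1 = (N3/N1 − 1)/2 = (83/35 − 1)/2 = 24/35
smallest multiple with N1 ≥ 12 and N2 ≥ 10: k = 1  ⇒  N1 = 1·35 = 35, N2 = 1·24 = 24 (N1 ≤ 40, N2 ≤ 30, N2 ≠ N1 ✓), N3 = 35 + 2·24 = 83
check: (N1+N3)/N3 with N1 = 35, N3 = 83 gives 118/83; |achieved − target| = 0 ≤ 59/4150 ✓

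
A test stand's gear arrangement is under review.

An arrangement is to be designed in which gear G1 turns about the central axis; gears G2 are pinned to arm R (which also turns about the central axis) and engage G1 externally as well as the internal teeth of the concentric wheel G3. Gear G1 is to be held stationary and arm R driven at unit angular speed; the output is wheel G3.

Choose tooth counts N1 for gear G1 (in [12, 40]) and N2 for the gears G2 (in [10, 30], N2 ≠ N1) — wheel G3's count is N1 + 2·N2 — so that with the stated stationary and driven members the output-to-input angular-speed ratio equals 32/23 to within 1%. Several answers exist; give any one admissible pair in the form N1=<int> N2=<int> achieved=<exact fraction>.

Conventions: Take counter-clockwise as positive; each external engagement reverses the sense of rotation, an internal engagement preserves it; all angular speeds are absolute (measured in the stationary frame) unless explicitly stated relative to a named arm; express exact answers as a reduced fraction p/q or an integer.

topology: planetary set — design target 32/23, arm = carrier (Willis)
Willis with ω_sun = 0: ω_ring/ω_arm = (N1+N3)/N3; set equal to 32/23  ⇒  N3/N1 = 1/(32/23 − 1) = 23/9
N3 = N1 + 2·N2  ⇒  N2/N1 = (N3/N1 − 1)/2 = (23/9 − 1)/2 = 7/9
smallest multiple with N1 ≥ 12 and N2 ≥ 10: k = 2  ⇒  N1 = 2·9 = 18, N2 = 2·7 = 14 (N1 ≤ 40, N2 ≤ 30, N2 ≠ N1 ✓), N3 = 18 + 2·14 = 46
check: (N1+N3)/N3 with N1 = 18, N3 = 46 gives 32/23; |achieved − target| = 0 ≤ 8/575 ✓

N1=18 N2=14 achieved=32/23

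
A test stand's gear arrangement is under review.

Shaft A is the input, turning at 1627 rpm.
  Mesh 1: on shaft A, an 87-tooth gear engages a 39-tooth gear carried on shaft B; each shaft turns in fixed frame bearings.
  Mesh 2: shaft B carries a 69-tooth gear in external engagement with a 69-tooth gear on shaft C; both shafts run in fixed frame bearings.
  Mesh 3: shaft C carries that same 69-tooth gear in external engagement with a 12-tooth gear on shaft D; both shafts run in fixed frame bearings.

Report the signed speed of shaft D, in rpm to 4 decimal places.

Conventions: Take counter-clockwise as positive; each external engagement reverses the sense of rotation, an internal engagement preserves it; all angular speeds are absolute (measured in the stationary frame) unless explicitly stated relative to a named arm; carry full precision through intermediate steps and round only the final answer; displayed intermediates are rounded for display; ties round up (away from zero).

-20869.4038 rpm

class = fixed-axis compound train [3 meshes; 3 ratios multiply, 3 sense flips]
mesh 1 [87T→39T]: ω = 1627.0000×87/39 = 3629.4615 rpm, sense flips to −
mesh 2 [69T→69T]: ω = 3629.4615×69/69 = 3629.4615 rpm, sense flips to +
mesh 3 [69T→12T]: ω = 3629.4615×69/12 = 20869.4038 rpm, sense flips to −
signed output speed = -20869.4038 rpm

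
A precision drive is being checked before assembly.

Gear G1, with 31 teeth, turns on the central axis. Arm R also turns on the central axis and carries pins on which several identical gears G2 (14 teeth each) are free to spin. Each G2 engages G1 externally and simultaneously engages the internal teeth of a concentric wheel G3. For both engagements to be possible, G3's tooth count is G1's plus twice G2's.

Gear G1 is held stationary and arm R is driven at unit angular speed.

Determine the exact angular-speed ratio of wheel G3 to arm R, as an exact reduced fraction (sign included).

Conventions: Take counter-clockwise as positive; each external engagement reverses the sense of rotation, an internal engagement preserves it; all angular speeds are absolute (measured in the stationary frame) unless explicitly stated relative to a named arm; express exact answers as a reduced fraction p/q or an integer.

recognized (axles ride arm R): planetary set, 31/14/59 teeth
ring teeth: 31 + 2·14 = 59
31(ω_sun−ω_arm) = −59(ω_ring−ω_arm),  ω_sun = 0, ω_arm = 1
ω_ring = 1 − (31/59)(0−1) = 90/59
ω_out/ω_in = 90/59

90/59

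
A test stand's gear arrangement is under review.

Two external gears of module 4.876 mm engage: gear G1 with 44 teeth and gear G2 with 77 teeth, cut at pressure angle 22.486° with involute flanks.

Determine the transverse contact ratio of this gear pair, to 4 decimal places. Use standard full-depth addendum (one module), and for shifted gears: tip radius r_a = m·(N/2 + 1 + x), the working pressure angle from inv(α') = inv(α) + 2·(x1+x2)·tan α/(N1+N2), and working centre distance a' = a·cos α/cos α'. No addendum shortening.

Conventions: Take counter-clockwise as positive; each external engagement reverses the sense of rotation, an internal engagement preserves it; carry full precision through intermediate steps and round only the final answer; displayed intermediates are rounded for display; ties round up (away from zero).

single-mesh involute tooth geometry (44T engaging 77T at module 4.876)
base radii: r_b1 = 99.116433, r_b2 = 173.453758
tip radii: r_a1 = 112.148000, r_a2 = 192.602000
no profile shift: α' = α, a' = a
action lengths: √(r_a1²−r_b1²) = 52.470055, √(r_a2²−r_b2²) = 83.721708
base pitch p_b = π·m·cos α = 14.153794
CR = (52.470055 + 83.721708 − 294.998000·sin 22.48600°)/14.153794 = 1.650972
contact ratio ≈ 1.6510

1.6510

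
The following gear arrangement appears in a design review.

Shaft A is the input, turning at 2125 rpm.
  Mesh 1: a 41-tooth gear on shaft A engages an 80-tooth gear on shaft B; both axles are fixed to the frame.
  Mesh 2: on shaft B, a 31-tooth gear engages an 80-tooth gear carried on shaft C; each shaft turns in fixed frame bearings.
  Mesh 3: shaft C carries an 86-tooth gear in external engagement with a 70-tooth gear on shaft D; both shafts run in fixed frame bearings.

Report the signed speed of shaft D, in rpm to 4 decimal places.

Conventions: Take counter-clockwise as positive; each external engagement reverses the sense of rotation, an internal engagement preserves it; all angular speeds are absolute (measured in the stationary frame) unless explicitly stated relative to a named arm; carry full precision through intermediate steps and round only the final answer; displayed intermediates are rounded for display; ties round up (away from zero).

-518.4715 rpm

recognized (4 fixed axles, 3 meshes): fixed-axis compound train
mesh 1 [41T→80T]: ω = 2125.0000×41/80 = 1089.0625 rpm, sense flips to −
mesh 2 [31T→80T]: ω = 1089.0625×31/80 = 422.0117 rpm, sense flips to +
mesh 3 [86T→70T]: ω = 422.0117×86/70 = 518.4715 rpm, sense flips to −
signed output speed = -518.4715 rpm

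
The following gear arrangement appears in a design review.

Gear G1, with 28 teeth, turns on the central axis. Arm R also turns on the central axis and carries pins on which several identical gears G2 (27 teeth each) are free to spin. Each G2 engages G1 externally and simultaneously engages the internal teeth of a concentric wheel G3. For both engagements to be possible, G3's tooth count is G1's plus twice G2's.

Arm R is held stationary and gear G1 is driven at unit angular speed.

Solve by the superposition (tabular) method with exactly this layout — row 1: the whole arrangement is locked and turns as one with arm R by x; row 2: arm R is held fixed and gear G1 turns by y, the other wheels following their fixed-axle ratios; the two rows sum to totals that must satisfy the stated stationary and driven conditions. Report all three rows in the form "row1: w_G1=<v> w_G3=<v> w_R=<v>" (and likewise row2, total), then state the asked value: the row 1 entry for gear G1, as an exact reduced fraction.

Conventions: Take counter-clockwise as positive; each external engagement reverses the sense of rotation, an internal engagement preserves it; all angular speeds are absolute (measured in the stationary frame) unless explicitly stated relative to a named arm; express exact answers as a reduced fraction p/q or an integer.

row1: w_G1=0 w_G3=0 w_R=0
row2: w_G1=1 w_G3=-14/41 w_R=0
total: w_G1=1 w_G3=-14/41 w_R=0
asked value: 0

recognized (axles ride arm R): planetary set, 28/27/82 teeth
row 1 (train locked, turned with arm): all members turn x
row 2 — arm fixed, fixed-axis ratios: sun y, ring −(28/82)·y, arm 0
boundary: total ω_arm = x = 0 and total ω_sun = x + y = 1  ⇒  y = 1, x = 0
row 2 ring = −(28/82)·1 = -14/41
totals (row 1 + row 2): sun 0 + 1 = 1, ring 0 + (-14/41) = -14/41, arm 0 + 0 = 0
asked cell (row1, sun) = 0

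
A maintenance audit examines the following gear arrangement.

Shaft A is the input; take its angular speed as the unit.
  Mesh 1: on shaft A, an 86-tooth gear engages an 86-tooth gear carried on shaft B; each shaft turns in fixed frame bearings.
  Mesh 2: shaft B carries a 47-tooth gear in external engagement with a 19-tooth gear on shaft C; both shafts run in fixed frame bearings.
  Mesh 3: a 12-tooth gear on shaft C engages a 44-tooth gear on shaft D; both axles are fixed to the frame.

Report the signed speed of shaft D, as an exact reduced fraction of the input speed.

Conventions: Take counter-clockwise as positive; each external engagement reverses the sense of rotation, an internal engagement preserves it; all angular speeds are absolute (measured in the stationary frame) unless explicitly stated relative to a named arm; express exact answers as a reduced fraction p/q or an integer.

3-mesh fixed-axis compound train (all bearings frame-fixed)
mesh 1 [86T→86T]: |ω|/ω_in = 1×86/86 = 1, sense flips to −
mesh 2 [47T→19T]: |ω|/ω_in = 1×47/19 = 47/19, sense flips to +
mesh 3 [12T→44T]: |ω|/ω_in = (47/19)×12/44 = 141/209, sense flips to −
signed output speed (× input speed) = -141/209

-141/209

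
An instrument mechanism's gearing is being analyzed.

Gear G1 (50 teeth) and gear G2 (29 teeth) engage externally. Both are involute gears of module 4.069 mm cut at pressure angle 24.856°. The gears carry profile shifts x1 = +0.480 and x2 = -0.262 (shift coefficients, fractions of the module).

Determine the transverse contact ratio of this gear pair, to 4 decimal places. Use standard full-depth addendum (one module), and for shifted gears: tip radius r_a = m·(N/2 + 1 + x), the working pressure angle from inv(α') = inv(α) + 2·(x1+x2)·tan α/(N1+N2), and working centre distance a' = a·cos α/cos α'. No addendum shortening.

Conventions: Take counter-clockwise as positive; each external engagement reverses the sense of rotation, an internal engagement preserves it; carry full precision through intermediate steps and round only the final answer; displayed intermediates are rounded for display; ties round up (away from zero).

single-mesh involute tooth geometry (50T engaging 29T at module 4.069)
base radii: r_b1 = 92.301916, r_b2 = 53.535111
tip radii: r_a1 = 107.747120, r_a2 = 62.003422
inv(α') = inv(24.856°) + 2·(+0.480-0.262)·tan α/(50+29) = 0.03198911  ⇒  α' = 25.51825°
a' = a·cos α / cos α' = 160.7255·cos 24.856°/cos 25.51825° = 161.601568
action lengths: √(r_a1²−r_b1²) = 55.585953, √(r_a2²−r_b2²) = 31.279645
base pitch p_b = π·m·cos α = 11.599001
CR = (55.585953 + 31.279645 − 161.601568·sin 25.51825°)/11.599001 = 1.487013
contact ratio ≈ 1.4870

1.4870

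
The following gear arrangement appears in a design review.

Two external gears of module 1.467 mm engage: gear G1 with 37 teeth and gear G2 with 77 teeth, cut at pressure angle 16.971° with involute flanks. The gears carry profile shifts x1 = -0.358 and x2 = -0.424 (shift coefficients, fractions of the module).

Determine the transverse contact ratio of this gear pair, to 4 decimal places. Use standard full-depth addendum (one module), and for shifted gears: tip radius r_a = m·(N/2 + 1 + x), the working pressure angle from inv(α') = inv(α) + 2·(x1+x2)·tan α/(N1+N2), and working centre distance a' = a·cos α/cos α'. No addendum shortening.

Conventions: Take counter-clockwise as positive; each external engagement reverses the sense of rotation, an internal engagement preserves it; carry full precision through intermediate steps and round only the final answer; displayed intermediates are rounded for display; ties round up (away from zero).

2.3181

single-mesh involute tooth geometry (37T engaging 77T at module 1.467)
base radii: r_b1 = 25.957646, r_b2 = 54.019966
tip radii: r_a1 = 28.081314, r_a2 = 57.324492
inv(α') = inv(16.971°) + 2·(-0.358-0.424)·tan α/(37+77) = 0.00479067  ⇒  α' = 13.82138°
a' = a·cos α / cos α' = 83.6190·cos 16.971°/cos 13.82138° = 82.362396
action lengths: √(r_a1²−r_b1²) = 10.712648, √(r_a2²−r_b2²) = 19.181781
base pitch p_b = π·m·cos α = 4.408019
CR = (10.712648 + 19.181781 − 82.362396·sin 13.82138°)/4.408019 = 2.318139
contact ratio ≈ 2.3181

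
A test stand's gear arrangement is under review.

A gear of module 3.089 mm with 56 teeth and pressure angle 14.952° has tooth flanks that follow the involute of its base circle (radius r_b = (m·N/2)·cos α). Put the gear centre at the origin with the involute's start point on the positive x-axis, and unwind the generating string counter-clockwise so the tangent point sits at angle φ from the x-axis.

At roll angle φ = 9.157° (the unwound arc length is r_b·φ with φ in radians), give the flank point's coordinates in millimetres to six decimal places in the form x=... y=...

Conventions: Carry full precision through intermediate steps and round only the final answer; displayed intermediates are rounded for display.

single-mesh involute tooth geometry (56T wheel at module 3.089)
pitch radius r_p = m·N/2 = 3.089·56/2 = 86.492000
base radius r_b = r_p·cos α = 86.492000·cos 14.952° = 83.563581
roll angle φ = 9.157° = 0.15981980 rad
x = r_b·(cos φ + φ·sin φ) = 84.623982
y = r_b·(sin φ − φ·cos φ) = 0.113417

x=84.623982 y=0.113417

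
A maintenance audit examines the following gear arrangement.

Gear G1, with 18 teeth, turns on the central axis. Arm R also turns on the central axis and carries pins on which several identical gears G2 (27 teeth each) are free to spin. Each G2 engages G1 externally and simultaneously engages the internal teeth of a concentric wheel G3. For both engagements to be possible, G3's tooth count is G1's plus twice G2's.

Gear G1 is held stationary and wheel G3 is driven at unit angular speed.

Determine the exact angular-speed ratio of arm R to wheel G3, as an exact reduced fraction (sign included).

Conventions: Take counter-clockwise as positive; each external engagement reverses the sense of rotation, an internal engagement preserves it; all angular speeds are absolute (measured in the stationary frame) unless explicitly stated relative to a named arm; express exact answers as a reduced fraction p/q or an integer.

4/5

recognized (axles ride arm R): planetary set, 18/27/72 teeth
ring teeth: 18 + 2·27 = 72
18(ω_sun−ω_arm) = −72(ω_ring−ω_arm),  ω_sun = 0, ω_ring = 1
18(0−ω_arm) = −72(1−ω_arm)  ⇒  90·ω_arm = 72  ⇒  ω_arm = 4/5
ω_out/ω_in = 4/5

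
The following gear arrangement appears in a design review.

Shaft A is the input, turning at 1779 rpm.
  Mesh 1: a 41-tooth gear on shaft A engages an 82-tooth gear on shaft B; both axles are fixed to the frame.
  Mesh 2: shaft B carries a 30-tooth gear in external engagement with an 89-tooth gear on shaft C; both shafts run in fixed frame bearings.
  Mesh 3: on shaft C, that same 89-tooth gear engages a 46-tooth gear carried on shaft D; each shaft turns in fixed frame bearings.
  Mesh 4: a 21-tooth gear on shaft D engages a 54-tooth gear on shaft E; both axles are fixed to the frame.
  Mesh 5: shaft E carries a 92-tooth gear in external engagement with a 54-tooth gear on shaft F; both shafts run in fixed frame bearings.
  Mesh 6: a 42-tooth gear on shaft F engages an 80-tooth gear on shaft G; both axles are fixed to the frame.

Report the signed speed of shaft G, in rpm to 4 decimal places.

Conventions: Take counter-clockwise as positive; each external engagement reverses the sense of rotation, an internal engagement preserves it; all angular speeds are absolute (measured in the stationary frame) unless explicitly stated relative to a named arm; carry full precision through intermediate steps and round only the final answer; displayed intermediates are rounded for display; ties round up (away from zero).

recognized (7 fixed axles, 6 meshes): fixed-axis compound train
mesh 1 [41T→82T]: ω = 1779.0000×41/82 = 889.5000 rpm, sense flips to −
mesh 2 [30T→89T]: ω = 889.5000×30/89 = 299.8315 rpm, sense flips to +
mesh 3 [89T→46T]: ω = 299.8315×89/46 = 580.1087 rpm, sense flips to −
mesh 4 [21T→54T]: ω = 580.1087×21/54 = 225.5978 rpm, sense flips to +
mesh 5 [92T→54T]: ω = 225.5978×92/54 = 384.3519 rpm, sense flips to −
mesh 6 [42T→80T]: ω = 384.3519×42/80 = 201.7847 rpm, sense flips to +
signed output speed = +201.7847 rpm

+201.7847 rpm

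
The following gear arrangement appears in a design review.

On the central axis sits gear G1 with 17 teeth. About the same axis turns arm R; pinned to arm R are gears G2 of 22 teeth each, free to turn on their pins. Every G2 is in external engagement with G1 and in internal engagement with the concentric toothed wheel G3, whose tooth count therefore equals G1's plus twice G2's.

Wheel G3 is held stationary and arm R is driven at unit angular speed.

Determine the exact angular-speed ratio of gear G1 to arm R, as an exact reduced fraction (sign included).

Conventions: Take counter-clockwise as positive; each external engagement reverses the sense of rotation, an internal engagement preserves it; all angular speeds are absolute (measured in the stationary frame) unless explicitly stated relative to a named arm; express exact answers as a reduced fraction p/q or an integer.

planetary set (17T centre, 22T on arm, 61T internal) — Willis relation
ring teeth: 17 + 2·22 = 61
17(ω_sun−ω_arm) = −61(ω_ring−ω_arm),  ω_ring = 0, ω_arm = 1
ω_sun = 1 − (61/17)(0−1) = 78/17
ω_out/ω_in = 78/17

78/17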